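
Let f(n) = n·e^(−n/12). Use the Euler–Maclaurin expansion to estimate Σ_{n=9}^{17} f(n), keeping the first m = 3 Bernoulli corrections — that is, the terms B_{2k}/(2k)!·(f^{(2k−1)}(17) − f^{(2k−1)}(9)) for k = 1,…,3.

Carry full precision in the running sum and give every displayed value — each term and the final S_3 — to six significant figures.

S_3 ≈ 38.8079

Integral: ∫_9^17 x·e^(−x/12) dx = 34.6390.
Boundary: ½(f(9) + f(17)) = ½(4.25130 + 4.12286) = 4.18708.
So far: 38.8261.
Correction k=1: B_{2}/2! · (f^{(1)}(17) − f^{(1)}(9)) = 1/12 · (-0.101050 − 0.118092) = -0.0182618.
Partial sum through k=1: 38.8079.
Correction k=2: B_{4}/4! · (f^{(3)}(17) − f^{(3)}(9)) = −1/720 · (0.00266661 − 0.00738073) = 6.54739e-06.
Partial sum through k=2: 38.8079.
Correction k=3: B_{6}/6! · (f^{(5)}(17) − f^{(5)}(9)) = 1/30240 · (4.19094e-05 − 9.68151e-05) = -1.81566e-09.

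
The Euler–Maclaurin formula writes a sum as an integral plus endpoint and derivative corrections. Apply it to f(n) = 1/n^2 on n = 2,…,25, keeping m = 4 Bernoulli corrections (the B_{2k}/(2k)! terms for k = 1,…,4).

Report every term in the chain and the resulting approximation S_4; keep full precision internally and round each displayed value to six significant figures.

S_4 ≈ 0.605702

The integral term ∫_2^25 1/x^2 dx = 0.460000.
½[f(2) + f(25)] = ½[0.250000 + 0.00160000] = 0.125800.
So far: 0.585800.
Order-1 term: 1/12 · (-0.000128000 − (-0.250000)) = 0.0208227.
Partial sum through k=1: 0.606623.
Order-2 term: −1/720 · (-2.45760e-06 − (-0.750000)) = -0.00104166.
Partial sum through k=2: 0.605581.
Order-3 term: 1/30240 · (-1.17965e-07 − (-5.62500)) = 0.000186012.
Partial sum through k=3: 0.605767.
Order-4 term: −1/1209600 · (-1.05696e-08 − (-78.7500)) = -6.51042e-05.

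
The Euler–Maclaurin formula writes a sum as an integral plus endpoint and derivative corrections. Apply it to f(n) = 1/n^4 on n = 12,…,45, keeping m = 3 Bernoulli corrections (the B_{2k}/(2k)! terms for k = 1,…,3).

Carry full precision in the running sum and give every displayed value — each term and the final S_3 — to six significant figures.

The integral term ∫_12^45 1/x^4 dx = 0.000189243.
Boundary: ½(f(12) + f(45)) = ½(4.82253e-05 + 2.43865e-07) = 2.42346e-05.
So far: 0.000213478.
Correction k=1: B_{2}/2! · (f^{(1)}(45) − f^{(1)}(12)) = 1/12 · (-2.16769e-08 − (-1.60751e-05)) = 1.33779e-06.
Running total after k=1: 0.000214816.
Correction k=2: B_{4}/4! · (f^{(3)}(45) − f^{(3)}(12)) = −1/720 · (-3.21139e-10 − (-3.34898e-06)) = -4.65091e-09.
Running total after k=2: 0.000214811.
Correction k=3: B_{6}/6! · (f^{(5)}(45) − f^{(5)}(12)) = 1/30240 · (-8.88089e-12 − (-1.30238e-06)) = 4.30679e-11.

S_3 ≈ 0.000214811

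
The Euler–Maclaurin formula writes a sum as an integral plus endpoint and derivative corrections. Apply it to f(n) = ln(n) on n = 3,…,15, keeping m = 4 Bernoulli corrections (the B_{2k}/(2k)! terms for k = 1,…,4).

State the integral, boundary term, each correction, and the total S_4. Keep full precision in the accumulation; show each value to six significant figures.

S_4 ≈ 27.2061

∫_3^15 ln(x) dx evaluates to 25.3249.
½[f(3) + f(15)] = ½[1.09861 + 2.70805] = 1.90333.
So far: 27.2282.
Correction k=1: B_{2}/2! · (f^{(1)}(15) − f^{(1)}(3)) = 1/12 · (0.0666667 − 0.333333) = -0.0222222.
After k=1: 27.2060.
Correction k=2: B_{4}/4! · (f^{(3)}(15) − f^{(3)}(3)) = −1/720 · (0.000592593 − 0.0740741) = 0.000102058.
After k=2: 27.2061.
Correction k=3: B_{6}/6! · (f^{(5)}(15) − f^{(5)}(3)) = 1/30240 · (3.16049e-05 − 0.0987654) = -3.26501e-06.
After k=3: 27.2061.
Correction k=4: B_{8}/8! · (f^{(7)}(15) − f^{(7)}(3)) = −1/1209600 · (4.21399e-06 − 0.329218) = 2.72168e-07.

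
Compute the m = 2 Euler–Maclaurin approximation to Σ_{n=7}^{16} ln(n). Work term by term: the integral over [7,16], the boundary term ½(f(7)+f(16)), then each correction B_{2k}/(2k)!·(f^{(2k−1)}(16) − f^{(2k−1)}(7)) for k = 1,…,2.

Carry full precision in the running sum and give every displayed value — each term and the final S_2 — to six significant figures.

S_2 ≈ 24.0926

The integral term ∫_7^16 ln(x) dx = 21.7400.
½[f(7) + f(16)] = ½[1.94591 + 2.77259] = 2.35925.
Running total after boundary: 24.0993.
Order-1 term: 1/12 · (0.0625000 − 0.142857) = -0.00669643.
After k=1: 24.0926.
Order-2 term: −1/720 · (0.000488281 − 0.00583090) = 7.42031e-06.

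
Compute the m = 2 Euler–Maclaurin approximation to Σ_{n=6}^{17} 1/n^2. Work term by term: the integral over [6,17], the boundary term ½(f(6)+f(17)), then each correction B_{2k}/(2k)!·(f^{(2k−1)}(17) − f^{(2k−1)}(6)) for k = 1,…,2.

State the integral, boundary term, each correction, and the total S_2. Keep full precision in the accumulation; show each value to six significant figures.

∫_6^17 1/x^2 dx evaluates to 0.107843.
½[f(6) + f(17)] = ½[0.0277778 + 0.00346021] = 0.0156190.
So far: 0.123462.
k=1: B_{2}/(2)! × [f^{(1)}(17) − f^{(1)}(6)] = 1/12 × (-0.000407083 − (-0.00925926)) = 0.000737681.
After k=1: 0.124200.
k=2: B_{4}/(4)! × [f^{(3)}(17) − f^{(3)}(6)] = −1/720 × (-1.69031e-05 − (-0.00308642)) = -4.26322e-06.

S_2 ≈ 0.124196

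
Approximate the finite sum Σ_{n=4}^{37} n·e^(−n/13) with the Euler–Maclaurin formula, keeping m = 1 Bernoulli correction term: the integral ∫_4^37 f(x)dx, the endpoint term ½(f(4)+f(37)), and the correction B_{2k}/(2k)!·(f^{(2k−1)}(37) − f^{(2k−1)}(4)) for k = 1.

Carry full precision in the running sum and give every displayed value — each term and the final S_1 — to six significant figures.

Integral: ∫_4^37 x·e^(−x/13) dx = 124.723.
Boundary: ½(f(4) + f(37)) = ½(2.94057 + 2.14849) = 2.54453.
So far: 127.267.
k=1: B_{2}/(2)! × [f^{(1)}(37) − f^{(1)}(4)] = 1/12 × (-0.107201 − 0.508944) = -0.0513454.

S_1 ≈ 127.216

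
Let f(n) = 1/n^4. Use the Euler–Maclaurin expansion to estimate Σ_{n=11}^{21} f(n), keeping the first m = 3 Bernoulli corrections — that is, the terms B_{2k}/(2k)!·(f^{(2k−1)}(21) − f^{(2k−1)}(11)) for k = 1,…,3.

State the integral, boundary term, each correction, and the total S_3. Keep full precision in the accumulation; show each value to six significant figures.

Integral: ∫_11^21 1/x^4 dx = 0.000214445.
Boundary: ½(f(11) + f(21)) = ½(6.83013e-05 + 5.14189e-06) = 3.67216e-05.
So far: 0.000251167.
k=1: B_{2}/(2)! × [f^{(1)}(21) − f^{(1)}(11)] = 1/12 × (-9.79408e-07 − (-2.48369e-05)) = 1.98812e-06.
After k=1: 0.000253155.
k=2: B_{4}/(4)! × [f^{(3)}(21) − f^{(3)}(11)] = −1/720 × (-6.66264e-08 − (-6.15790e-06)) = -8.46010e-09.
After k=2: 0.000253146.
k=3: B_{6}/(6)! × [f^{(5)}(21) − f^{(5)}(11)] = 1/30240 × (-8.46049e-09 − (-2.84994e-06)) = 9.39641e-11.

S_3 ≈ 0.000253146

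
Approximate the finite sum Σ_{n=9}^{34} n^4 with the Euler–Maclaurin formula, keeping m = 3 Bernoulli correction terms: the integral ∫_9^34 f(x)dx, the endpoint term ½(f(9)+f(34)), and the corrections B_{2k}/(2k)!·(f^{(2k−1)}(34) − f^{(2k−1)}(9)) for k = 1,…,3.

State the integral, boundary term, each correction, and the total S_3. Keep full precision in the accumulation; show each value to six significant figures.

The integral term ∫_9^34 x^4 dx = 9.07528e+06.
Boundary: ½(f(9) + f(34)) = ½(6561.00 + 1.33634e+06) = 671448.
Running total after boundary: 9.74672e+06.
k=1: B_{2}/(2)! × [f^{(1)}(34) − f^{(1)}(9)] = 1/12 × (157216 − 2916.00) = 12858.3.
After k=1: 9.75958e+06.
k=2: B_{4}/(4)! × [f^{(3)}(34) − f^{(3)}(9)] = −1/720 × (816.000 − 216.000) = -0.833333.
After k=2: 9.75958e+06.
k=3: B_{6}/(6)! × [f^{(5)}(34) − f^{(5)}(9)] = 1/30240 × (0.00000 − 0.00000) = 0.00000.

S_3 ≈ 9.75958e+06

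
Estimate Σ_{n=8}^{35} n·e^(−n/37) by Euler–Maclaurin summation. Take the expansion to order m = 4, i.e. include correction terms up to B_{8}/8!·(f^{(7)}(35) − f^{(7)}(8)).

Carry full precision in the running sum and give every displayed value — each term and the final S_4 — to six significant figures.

Integral: ∫_8^35 x·e^(−x/37) dx = 306.796.
½[f(8) + f(35)] = ½[6.44449 + 13.5909] = 10.0177.
Running total after boundary: 316.814.
k=1: B_{2}/(2)! × [f^{(1)}(35) − f^{(1)}(8)] = 1/12 × (0.0209898 − 0.631386) = -0.0508663.
Running total after k=1: 316.763.
k=2: B_{4}/(4)! × [f^{(3)}(35) − f^{(3)}(8)] = −1/720 × (0.000582625 − 0.00163806) = 1.46589e-06.
Running total after k=2: 316.763.
k=3: B_{6}/(6)! × [f^{(5)}(35) − f^{(5)}(8)] = 1/30240 × (8.39970e-07 − 2.05619e-06) = -4.02189e-11.
Running total after k=3: 316.763.
k=4: B_{8}/(8)! × [f^{(7)}(35) − f^{(7)}(8)] = −1/1209600 × (9.16256e-10 − 2.12990e-09) = 1.00335e-15.

S_4 ≈ 316.763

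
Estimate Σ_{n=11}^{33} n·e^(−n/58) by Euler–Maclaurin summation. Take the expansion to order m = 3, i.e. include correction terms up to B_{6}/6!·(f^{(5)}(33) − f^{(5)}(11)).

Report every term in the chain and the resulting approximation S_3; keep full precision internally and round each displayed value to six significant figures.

∫_11^33 x·e^(−x/58) dx evaluates to 322.699.
Boundary: ½(f(11) + f(33)) = ½(9.09969 + 18.6817) = 13.8907.
Integral + boundary = 336.590.
Order-1 term: 1/12 · (0.244013 − 0.670353) = -0.0355283.
Running total after k=1: 336.554.
Order-2 term: −1/720 · (0.000409107 − 0.000691094) = 3.91650e-07.
Running total after k=2: 336.554.
Order-3 term: 1/30240 · (2.21664e-07 − 3.51640e-07) = -4.29815e-12.

S_3 ≈ 336.554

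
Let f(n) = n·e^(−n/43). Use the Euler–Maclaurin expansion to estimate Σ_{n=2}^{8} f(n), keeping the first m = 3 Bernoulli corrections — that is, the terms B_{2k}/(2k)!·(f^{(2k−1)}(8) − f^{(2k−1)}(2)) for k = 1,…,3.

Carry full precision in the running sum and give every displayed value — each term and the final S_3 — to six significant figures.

Integral: ∫_2^8 x·e^(−x/43) dx = 26.3556.
½[f(2) + f(8)] = ½[1.90911 + 6.64188] = 4.27549.
Integral + boundary = 30.6311.
Correction k=1: B_{2}/2! · (f^{(1)}(8) − f^{(1)}(2)) = 1/12 · (0.675773 − 0.910156) = -0.0195319.
Partial sum through k=1: 30.6116.
Correction k=2: B_{4}/4! · (f^{(3)}(8) − f^{(3)}(2)) = −1/720 · (0.00126352 − 0.00152475) = 3.62824e-07.
Partial sum through k=2: 30.6116.
Correction k=3: B_{6}/6! · (f^{(5)}(8) − f^{(5)}(2)) = 1/30240 · (1.16904e-06 − 1.38305e-06) = -7.07704e-12.

S_3 ≈ 30.6116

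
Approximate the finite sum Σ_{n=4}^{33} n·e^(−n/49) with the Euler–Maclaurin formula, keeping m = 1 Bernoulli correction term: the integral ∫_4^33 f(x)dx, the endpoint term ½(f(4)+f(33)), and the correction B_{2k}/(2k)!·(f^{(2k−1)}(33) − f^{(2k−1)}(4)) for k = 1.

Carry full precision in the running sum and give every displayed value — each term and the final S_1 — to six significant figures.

The integral term ∫_4^33 x·e^(−x/49) dx = 344.498.
Endpoint term: (f(4) + f(33))/2 = (3.68644 + 16.8279)/2 = 10.2572.
Running total after boundary: 354.755.
Order-1 term: 1/12 · (0.166510 − 0.846377) = -0.0566556.

S_1 ≈ 354.699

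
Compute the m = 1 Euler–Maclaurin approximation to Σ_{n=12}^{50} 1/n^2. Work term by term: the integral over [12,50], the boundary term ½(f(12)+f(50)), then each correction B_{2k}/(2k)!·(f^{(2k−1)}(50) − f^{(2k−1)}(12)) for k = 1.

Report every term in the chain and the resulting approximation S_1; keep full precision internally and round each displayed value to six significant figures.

S_1 ≈ 0.0671007

∫_12^50 1/x^2 dx evaluates to 0.0633333.
Endpoint term: (f(12) + f(50))/2 = (0.00694444 + 0.000400000)/2 = 0.00367222.
So far: 0.0670056.
Correction k=1: B_{2}/2! · (f^{(1)}(50) − f^{(1)}(12)) = 1/12 · (-1.60000e-05 − (-0.00115741)) = 9.51173e-05.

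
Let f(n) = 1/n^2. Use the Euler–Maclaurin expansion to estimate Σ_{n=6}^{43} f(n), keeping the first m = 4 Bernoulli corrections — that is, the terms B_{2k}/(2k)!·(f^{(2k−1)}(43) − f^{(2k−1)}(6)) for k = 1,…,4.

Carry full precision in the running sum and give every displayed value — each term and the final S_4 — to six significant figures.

∫_6^43 1/x^2 dx evaluates to 0.143411.
Endpoint term: (f(6) + f(43))/2 = (0.0277778 + 0.000540833)/2 = 0.0141593.
So far: 0.157570.
Order-1 term: 1/12 · (-2.51550e-05 − (-0.00925926)) = 0.000769509.
After k=1: 0.158340.
Order-2 term: −1/720 · (-1.63256e-07 − (-0.00308642)) = -4.28647e-06.
After k=2: 0.158335.
Order-3 term: 1/30240 · (-2.64883e-09 − (-0.00257202)) = 8.50534e-08.
After k=3: 0.158335.
Order-4 term: −1/1209600 · (-8.02240e-11 − (-0.00400091)) = -3.30763e-09.

S_4 ≈ 0.158335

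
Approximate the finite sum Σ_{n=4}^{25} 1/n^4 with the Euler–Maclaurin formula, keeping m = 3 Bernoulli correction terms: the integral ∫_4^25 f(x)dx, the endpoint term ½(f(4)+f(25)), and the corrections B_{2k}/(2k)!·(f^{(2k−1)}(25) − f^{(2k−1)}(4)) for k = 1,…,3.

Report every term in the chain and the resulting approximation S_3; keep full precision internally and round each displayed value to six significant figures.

The integral term ∫_4^25 1/x^4 dx = 0.00518700.
Boundary: ½(f(4) + f(25)) = ½(0.00390625 + 2.56000e-06) = 0.00195441.
Integral + boundary = 0.00714140.
Correction k=1: B_{2}/2! · (f^{(1)}(25) − f^{(1)}(4)) = 1/12 · (-4.09600e-07 − (-0.00390625)) = 0.000325487.
Running total after k=1: 0.00746689.
Correction k=2: B_{4}/4! · (f^{(3)}(25) − f^{(3)}(4)) = −1/720 · (-1.96608e-08 − (-0.00732422)) = -1.01725e-05.
Running total after k=2: 0.00745672.
Correction k=3: B_{6}/6! · (f^{(5)}(25) − f^{(5)}(4)) = 1/30240 · (-1.76161e-09 − (-0.0256348)) = 8.47710e-07.

S_3 ≈ 0.00745757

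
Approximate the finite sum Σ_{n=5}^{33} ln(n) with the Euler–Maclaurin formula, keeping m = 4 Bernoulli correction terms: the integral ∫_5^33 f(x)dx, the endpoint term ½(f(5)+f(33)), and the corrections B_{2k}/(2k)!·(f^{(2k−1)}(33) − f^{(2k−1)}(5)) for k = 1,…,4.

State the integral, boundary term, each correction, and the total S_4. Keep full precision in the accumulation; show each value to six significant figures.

Integral: ∫_5^33 ln(x) dx = 79.3376.
Endpoint term: (f(5) + f(33))/2 = (1.60944 + 3.49651)/2 = 2.55297.
Integral + boundary = 81.8905.
Order-1 term: 1/12 · (0.0303030 − 0.200000) = -0.0141414.
After k=1: 81.8764.
Order-2 term: −1/720 · (5.56529e-05 − 0.0160000) = 2.21449e-05.
After k=2: 81.8764.
Order-3 term: 1/30240 · (6.13256e-07 − 0.00768000) = -2.53948e-07.
After k=3: 81.8764.
Order-4 term: −1/1209600 · (1.68941e-08 − 0.00921600) = 7.61903e-09.

S_4 ≈ 81.8764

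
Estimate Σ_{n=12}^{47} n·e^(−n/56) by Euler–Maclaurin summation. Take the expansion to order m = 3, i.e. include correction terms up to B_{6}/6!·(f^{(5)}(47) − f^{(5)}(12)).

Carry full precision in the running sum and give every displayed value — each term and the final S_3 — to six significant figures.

S_3 ≈ 596.567

The integral term ∫_12^47 x·e^(−x/56) dx = 581.619.
Endpoint term: (f(12) + f(47))/2 = (9.68541 + 20.3049)/2 = 14.9952.
So far: 596.614.
Correction k=1: B_{2}/2! · (f^{(1)}(47) − f^{(1)}(12)) = 1/12 · (0.0694316 − 0.634164) = -0.0470610.
Running total after k=1: 596.567.
Correction k=2: B_{4}/4! · (f^{(3)}(47) − f^{(3)}(12)) = −1/720 · (0.000297663 − 0.000716964) = 5.82363e-07.
Running total after k=2: 596.567.
Correction k=3: B_{6}/6! · (f^{(5)}(47) − f^{(5)}(12)) = 1/30240 · (1.82776e-07 − 3.92764e-07) = -6.94405e-12.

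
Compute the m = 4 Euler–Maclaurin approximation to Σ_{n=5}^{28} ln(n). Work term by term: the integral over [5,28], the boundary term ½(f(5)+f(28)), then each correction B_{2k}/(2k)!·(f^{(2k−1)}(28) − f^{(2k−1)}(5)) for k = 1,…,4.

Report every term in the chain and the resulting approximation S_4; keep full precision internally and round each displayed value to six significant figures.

S_4 ≈ 64.7117

∫_5^28 ln(x) dx evaluates to 62.2545.
Boundary: ½(f(5) + f(28)) = ½(1.60944 + 3.33220) = 2.47082.
So far: 64.7254.
Order-1 term: 1/12 · (0.0357143 − 0.200000) = -0.0136905.
Running total after k=1: 64.7117.
Order-2 term: −1/720 · (9.11079e-05 − 0.0160000) = 2.20957e-05.
Running total after k=2: 64.7117.
Order-3 term: 1/30240 · (1.39451e-06 − 0.00768000) = -2.53922e-07.
Running total after k=3: 64.7117.
Order-4 term: −1/1209600 · (5.33613e-08 − 0.00921600) = 7.61900e-09.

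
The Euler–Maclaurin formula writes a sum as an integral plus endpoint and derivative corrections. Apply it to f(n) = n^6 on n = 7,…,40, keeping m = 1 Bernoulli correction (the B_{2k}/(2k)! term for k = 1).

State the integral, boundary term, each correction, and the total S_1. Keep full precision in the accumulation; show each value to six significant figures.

Integral: ∫_7^40 x^6 dx = 2.34056e+10.
Endpoint term: (f(7) + f(40))/2 = (117649 + 4.09600e+09)/2 = 2.04806e+09.
Running total after boundary: 2.54537e+10.
Order-1 term: 1/12 · (6.14400e+08 − 100842) = 5.11916e+07.

S_1 ≈ 2.55048e+10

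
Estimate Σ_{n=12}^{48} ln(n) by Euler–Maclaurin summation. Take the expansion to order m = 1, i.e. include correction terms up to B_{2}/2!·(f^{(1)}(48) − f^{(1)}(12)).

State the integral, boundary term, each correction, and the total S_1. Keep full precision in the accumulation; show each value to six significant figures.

Integral: ∫_12^48 ln(x) dx = 119.999.
½[f(12) + f(48)] = ½[2.48491 + 3.87120] = 3.17805.
Integral + boundary = 123.177.
Order-1 term: 1/12 · (0.0208333 − 0.0833333) = -0.00520833.

S_1 ≈ 123.172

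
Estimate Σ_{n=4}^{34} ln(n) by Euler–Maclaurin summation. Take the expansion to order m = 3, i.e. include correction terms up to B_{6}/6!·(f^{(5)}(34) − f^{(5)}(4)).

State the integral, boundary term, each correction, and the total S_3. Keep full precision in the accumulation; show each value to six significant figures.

The integral term ∫_4^34 ln(x) dx = 84.3511.
½[f(4) + f(34)] = ½[1.38629 + 3.52636] = 2.45633.
Running total after boundary: 86.8074.
Correction k=1: B_{2}/2! · (f^{(1)}(34) − f^{(1)}(4)) = 1/12 · (0.0294118 − 0.250000) = -0.0183824.
Running total after k=1: 86.7890.
Correction k=2: B_{4}/4! · (f^{(3)}(34) − f^{(3)}(4)) = −1/720 · (5.08854e-05 − 0.0312500) = 4.33321e-05.
Running total after k=2: 86.7891.
Correction k=3: B_{6}/6! · (f^{(5)}(34) − f^{(5)}(4)) = 1/30240 · (5.28222e-07 − 0.0234375) = -7.75032e-07.

S_3 ≈ 86.7891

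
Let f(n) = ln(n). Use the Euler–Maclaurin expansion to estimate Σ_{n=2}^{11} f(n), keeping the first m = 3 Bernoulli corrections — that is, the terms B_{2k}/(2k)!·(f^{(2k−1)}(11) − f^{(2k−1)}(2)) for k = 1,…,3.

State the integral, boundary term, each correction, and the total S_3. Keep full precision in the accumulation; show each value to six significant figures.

∫_2^11 ln(x) dx evaluates to 15.9906.
½[f(2) + f(11)] = ½[0.693147 + 2.39790] = 1.54552.
So far: 17.5361.
Correction k=1: B_{2}/2! · (f^{(1)}(11) − f^{(1)}(2)) = 1/12 · (0.0909091 − 0.500000) = -0.0340909.
Partial sum through k=1: 17.5020.
Correction k=2: B_{4}/4! · (f^{(3)}(11) − f^{(3)}(2)) = −1/720 · (0.00150263 − 0.250000) = 0.000345135.
Partial sum through k=2: 17.5023.
Correction k=3: B_{6}/6! · (f^{(5)}(11) − f^{(5)}(2)) = 1/30240 · (0.000149021 − 0.750000) = -2.47967e-05.

S_3 ≈ 17.5023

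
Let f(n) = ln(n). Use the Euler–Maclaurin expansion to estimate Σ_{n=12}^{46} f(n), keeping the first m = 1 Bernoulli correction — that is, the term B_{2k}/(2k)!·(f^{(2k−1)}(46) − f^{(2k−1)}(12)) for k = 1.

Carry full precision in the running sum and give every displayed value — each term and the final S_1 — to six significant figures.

S_1 ≈ 115.450

Integral: ∫_12^46 ln(x) dx = 112.299.
Endpoint term: (f(12) + f(46))/2 = (2.48491 + 3.82864)/2 = 3.15677.
Running total after boundary: 115.455.
Correction k=1: B_{2}/2! · (f^{(1)}(46) − f^{(1)}(12)) = 1/12 · (0.0217391 − 0.0833333) = -0.00513285.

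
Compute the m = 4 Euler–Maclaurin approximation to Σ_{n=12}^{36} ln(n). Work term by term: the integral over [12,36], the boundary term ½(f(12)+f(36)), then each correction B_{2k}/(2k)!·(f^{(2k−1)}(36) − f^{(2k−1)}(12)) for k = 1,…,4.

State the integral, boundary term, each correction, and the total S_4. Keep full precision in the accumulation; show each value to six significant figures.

Integral: ∫_12^36 ln(x) dx = 75.1878.
Endpoint term: (f(12) + f(36))/2 = (2.48491 + 3.58352)/2 = 3.03421.
Integral + boundary = 78.2220.
k=1: B_{2}/(2)! × [f^{(1)}(36) − f^{(1)}(12)] = 1/12 × (0.0277778 − 0.0833333) = -0.00462963.
Running total after k=1: 78.2174.
k=2: B_{4}/(4)! × [f^{(3)}(36) − f^{(3)}(12)] = −1/720 × (4.28669e-05 − 0.00115741) = 1.54797e-06.
Running total after k=2: 78.2174.
k=3: B_{6}/(6)! × [f^{(5)}(36) − f^{(5)}(12)] = 1/30240 × (3.96916e-07 − 9.64506e-05) = -3.17638e-09.
Running total after k=3: 78.2174.
k=4: B_{8}/(8)! × [f^{(7)}(36) − f^{(7)}(12)] = −1/1209600 × (9.18787e-09 − 2.00939e-05) = 1.66044e-11.

S_4 ≈ 78.2174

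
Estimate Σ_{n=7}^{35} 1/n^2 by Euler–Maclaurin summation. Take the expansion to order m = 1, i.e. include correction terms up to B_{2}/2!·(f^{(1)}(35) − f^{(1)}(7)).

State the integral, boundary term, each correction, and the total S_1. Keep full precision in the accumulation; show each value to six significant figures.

S_1 ≈ 0.125380

The integral term ∫_7^35 1/x^2 dx = 0.114286.
Boundary: ½(f(7) + f(35)) = ½(0.0204082 + 0.000816327) = 0.0106122.
So far: 0.124898.
Correction k=1: B_{2}/2! · (f^{(1)}(35) − f^{(1)}(7)) = 1/12 · (-4.66472e-05 − (-0.00583090)) = 0.000482021.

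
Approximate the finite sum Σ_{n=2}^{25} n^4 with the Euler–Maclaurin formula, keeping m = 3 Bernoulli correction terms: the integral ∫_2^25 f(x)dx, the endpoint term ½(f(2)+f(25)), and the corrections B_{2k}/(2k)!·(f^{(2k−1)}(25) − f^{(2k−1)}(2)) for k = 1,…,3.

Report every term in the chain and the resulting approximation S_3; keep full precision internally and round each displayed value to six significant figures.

S_3 ≈ 2.15364e+06

Integral: ∫_2^25 x^4 dx = 1.95312e+06.
½[f(2) + f(25)] = ½[16.0000 + 390625] = 195320.
So far: 2.14844e+06.
Order-1 term: 1/12 · (62500.0 − 32.0000) = 5205.67.
Running total after k=1: 2.15364e+06.
Order-2 term: −1/720 · (600.000 − 48.0000) = -0.766667.
Running total after k=2: 2.15364e+06.
Order-3 term: 1/30240 · (0.00000 − 0.00000) = 0.00000.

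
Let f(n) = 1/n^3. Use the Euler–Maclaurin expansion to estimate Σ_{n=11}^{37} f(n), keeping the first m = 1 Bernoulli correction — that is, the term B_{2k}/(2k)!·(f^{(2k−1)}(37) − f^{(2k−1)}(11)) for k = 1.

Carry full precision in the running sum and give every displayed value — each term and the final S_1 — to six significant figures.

S_1 ≈ 0.00416947

The integral term ∫_11^37 1/x^3 dx = 0.00376700.
Endpoint term: (f(11) + f(37))/2 = (0.000751315 + 1.97422e-05)/2 = 0.000385528.
Integral + boundary = 0.00415253.
Order-1 term: 1/12 · (-1.60072e-06 − (-0.000204904)) = 1.69419e-05.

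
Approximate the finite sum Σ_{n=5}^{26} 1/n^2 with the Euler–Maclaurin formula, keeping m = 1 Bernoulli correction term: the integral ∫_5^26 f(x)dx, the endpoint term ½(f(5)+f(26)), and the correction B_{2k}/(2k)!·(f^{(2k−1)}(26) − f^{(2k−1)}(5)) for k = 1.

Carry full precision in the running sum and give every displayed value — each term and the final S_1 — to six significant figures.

The integral term ∫_5^26 1/x^2 dx = 0.161538.
½[f(5) + f(26)] = ½[0.0400000 + 0.00147929] = 0.0207396.
Running total after boundary: 0.182278.
k=1: B_{2}/(2)! × [f^{(1)}(26) − f^{(1)}(5)] = 1/12 × (-0.000113792 − (-0.0160000)) = 0.00132385.

S_1 ≈ 0.183602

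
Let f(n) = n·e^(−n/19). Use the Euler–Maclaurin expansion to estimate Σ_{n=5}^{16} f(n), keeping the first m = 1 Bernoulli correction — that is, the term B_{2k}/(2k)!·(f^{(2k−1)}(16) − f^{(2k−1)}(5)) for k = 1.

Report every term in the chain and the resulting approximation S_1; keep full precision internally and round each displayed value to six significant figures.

∫_5^16 x·e^(−x/19) dx evaluates to 64.0072.
Endpoint term: (f(5) + f(16))/2 = (3.84310 + 6.89284)/2 = 5.36797.
So far: 69.3752.
Order-1 term: 1/12 · (0.0680215 − 0.566352) = -0.0415275.

S_1 ≈ 69.3337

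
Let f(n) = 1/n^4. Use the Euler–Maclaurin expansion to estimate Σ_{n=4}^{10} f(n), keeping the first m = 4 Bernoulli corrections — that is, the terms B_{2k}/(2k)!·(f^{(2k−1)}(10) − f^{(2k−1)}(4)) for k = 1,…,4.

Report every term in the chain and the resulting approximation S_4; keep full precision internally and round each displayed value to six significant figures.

Integral: ∫_4^10 1/x^4 dx = 0.00487500.
Endpoint term: (f(4) + f(10))/2 = (0.00390625 + 0.000100000)/2 = 0.00200313.
So far: 0.00687813.
k=1: B_{2}/(2)! × [f^{(1)}(10) − f^{(1)}(4)] = 1/12 × (-4.00000e-05 − (-0.00390625)) = 0.000322187.
Running total after k=1: 0.00720031.
k=2: B_{4}/(4)! × [f^{(3)}(10) − f^{(3)}(4)] = −1/720 × (-1.20000e-05 − (-0.00732422)) = -1.01559e-05.
Running total after k=2: 0.00719016.
k=3: B_{6}/(6)! × [f^{(5)}(10) − f^{(5)}(4)] = 1/30240 × (-6.72000e-06 − (-0.0256348)) = 8.47488e-07.
Running total after k=3: 0.00719100.
k=4: B_{8}/(8)! × [f^{(7)}(10) − f^{(7)}(4)] = −1/1209600 × (-6.04800e-06 − (-0.144196)) = -1.19204e-07.

S_4 ≈ 0.00719088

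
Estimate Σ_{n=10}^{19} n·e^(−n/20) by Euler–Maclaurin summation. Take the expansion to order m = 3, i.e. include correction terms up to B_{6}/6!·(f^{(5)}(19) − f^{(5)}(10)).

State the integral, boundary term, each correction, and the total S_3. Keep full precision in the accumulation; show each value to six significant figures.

Integral: ∫_10^19 x·e^(−x/20) dx = 62.2604.
Boundary: ½(f(10) + f(19)) = ½(6.06531 + 7.34808) = 6.70669.
Running total after boundary: 68.9671.
Correction k=1: B_{2}/2! · (f^{(1)}(19) − f^{(1)}(10)) = 1/12 · (0.0193371 − 0.303265) = -0.0236607.
Partial sum through k=1: 68.9434.
Correction k=2: B_{4}/4! · (f^{(3)}(19) − f^{(3)}(10)) = −1/720 · (0.00198205 − 0.00379082) = 2.51218e-06.
Partial sum through k=2: 68.9434.
Correction k=3: B_{6}/6! · (f^{(5)}(19) − f^{(5)}(10)) = 1/30240 · (9.78938e-06 − 1.70587e-05) = -2.40387e-10.

S_3 ≈ 68.9434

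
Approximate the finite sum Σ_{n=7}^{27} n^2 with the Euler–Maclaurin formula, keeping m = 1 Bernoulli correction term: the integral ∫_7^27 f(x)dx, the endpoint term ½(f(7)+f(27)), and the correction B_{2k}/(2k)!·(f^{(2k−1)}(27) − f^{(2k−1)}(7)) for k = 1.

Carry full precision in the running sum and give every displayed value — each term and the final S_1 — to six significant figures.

Integral: ∫_7^27 x^2 dx = 6446.67.
Endpoint term: (f(7) + f(27))/2 = (49.0000 + 729.000)/2 = 389.000.
Running total after boundary: 6835.67.
Order-1 term: 1/12 · (54.0000 − 14.0000) = 3.33333.

S_1 ≈ 6839.00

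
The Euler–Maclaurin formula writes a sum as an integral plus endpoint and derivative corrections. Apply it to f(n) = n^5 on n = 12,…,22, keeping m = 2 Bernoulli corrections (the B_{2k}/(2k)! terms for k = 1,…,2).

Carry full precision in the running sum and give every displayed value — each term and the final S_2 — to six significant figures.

S_2 ≈ 2.11892e+07

∫_12^22 x^5 dx evaluates to 1.83990e+07.
½[f(12) + f(22)] = ½[248832 + 5.15363e+06] = 2.70123e+06.
Running total after boundary: 2.11002e+07.
k=1: B_{2}/(2)! × [f^{(1)}(22) − f^{(1)}(12)] = 1/12 × (1.17128e+06 − 103680) = 88966.7.
Running total after k=1: 2.11892e+07.
k=2: B_{4}/(4)! × [f^{(3)}(22) − f^{(3)}(12)] = −1/720 × (29040.0 − 8640.00) = -28.3333.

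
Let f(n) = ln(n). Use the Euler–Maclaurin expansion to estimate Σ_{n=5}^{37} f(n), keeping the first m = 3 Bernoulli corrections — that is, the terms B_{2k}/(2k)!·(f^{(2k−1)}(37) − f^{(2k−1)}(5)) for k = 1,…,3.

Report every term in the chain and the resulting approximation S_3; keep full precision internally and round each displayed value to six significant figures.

S_3 ≈ 96.1526

The integral term ∫_5^37 ln(x) dx = 93.5568.
½[f(5) + f(37)] = ½[1.60944 + 3.61092] = 2.61018.
Running total after boundary: 96.1670.
Order-1 term: 1/12 · (0.0270270 − 0.200000) = -0.0144144.
After k=1: 96.1525.
Order-2 term: −1/720 · (3.94843e-05 − 0.0160000) = 2.21674e-05.
After k=2: 96.1526.
Order-3 term: 1/30240 · (3.46101e-07 − 0.00768000) = -2.53957e-07.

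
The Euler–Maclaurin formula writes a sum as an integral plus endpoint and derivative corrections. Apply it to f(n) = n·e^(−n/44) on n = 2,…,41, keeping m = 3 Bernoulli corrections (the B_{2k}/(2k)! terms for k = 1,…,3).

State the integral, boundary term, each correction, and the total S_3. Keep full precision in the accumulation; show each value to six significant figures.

The integral term ∫_2^41 x·e^(−x/44) dx = 461.109.
Boundary: ½(f(2) + f(41)) = ½(1.91113 + 16.1473) = 9.02922.
Running total after boundary: 470.138.
k=1: B_{2}/(2)! × [f^{(1)}(41) − f^{(1)}(2)] = 1/12 × (0.0268525 − 0.912128) = -0.0737730.
Partial sum through k=1: 470.065.
k=2: B_{4}/(4)! × [f^{(3)}(41) − f^{(3)}(2)] = −1/720 × (0.000420727 − 0.00145829) = 1.44106e-06.
Partial sum through k=2: 470.065.
k=3: B_{6}/(6)! × [f^{(5)}(41) − f^{(5)}(2)] = 1/30240 × (4.27471e-07 − 1.26314e-06) = -2.76347e-11.

S_3 ≈ 470.065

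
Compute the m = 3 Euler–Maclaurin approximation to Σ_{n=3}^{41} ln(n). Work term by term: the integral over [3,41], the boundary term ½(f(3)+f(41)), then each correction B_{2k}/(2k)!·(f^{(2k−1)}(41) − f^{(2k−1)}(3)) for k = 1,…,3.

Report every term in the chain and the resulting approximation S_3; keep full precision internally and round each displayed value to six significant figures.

∫_3^41 ln(x) dx evaluates to 110.961.
Boundary: ½(f(3) + f(41)) = ½(1.09861 + 3.71357) = 2.40609.
Running total after boundary: 113.367.
Order-1 term: 1/12 · (0.0243902 − 0.333333) = -0.0257453.
Running total after k=1: 113.341.
Order-2 term: −1/720 · (2.90187e-05 − 0.0740741) = 0.000102840.
Running total after k=2: 113.341.
Order-3 term: 1/30240 · (2.07153e-07 − 0.0987654) = -3.26605e-06.

S_3 ≈ 113.341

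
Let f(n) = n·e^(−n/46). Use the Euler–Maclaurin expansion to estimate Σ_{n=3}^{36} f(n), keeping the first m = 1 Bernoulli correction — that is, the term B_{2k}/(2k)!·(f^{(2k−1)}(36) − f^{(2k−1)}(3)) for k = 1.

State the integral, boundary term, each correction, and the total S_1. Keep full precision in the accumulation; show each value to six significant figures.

S_1 ≈ 396.659

∫_3^36 x·e^(−x/46) dx evaluates to 387.088.
Endpoint term: (f(3) + f(36))/2 = (2.81059 + 16.4596)/2 = 9.63511.
So far: 396.723.
Correction k=1: B_{2}/2! · (f^{(1)}(36) − f^{(1)}(3)) = 1/12 · (0.0993939 − 0.875764) = -0.0646975.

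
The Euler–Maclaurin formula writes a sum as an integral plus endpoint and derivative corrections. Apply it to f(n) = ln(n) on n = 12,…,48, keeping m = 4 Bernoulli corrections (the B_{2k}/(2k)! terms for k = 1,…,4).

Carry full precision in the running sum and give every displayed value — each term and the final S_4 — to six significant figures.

∫_12^48 ln(x) dx evaluates to 119.999.
½[f(12) + f(48)] = ½[2.48491 + 3.87120] = 3.17805.
Running total after boundary: 123.177.
k=1: B_{2}/(2)! × [f^{(1)}(48) − f^{(1)}(12)] = 1/12 × (0.0208333 − 0.0833333) = -0.00520833.
Partial sum through k=1: 123.172.
k=2: B_{4}/(4)! × [f^{(3)}(48) − f^{(3)}(12)] = −1/720 × (1.80845e-05 − 0.00115741) = 1.58239e-06.
Partial sum through k=2: 123.172.
k=3: B_{6}/(6)! × [f^{(5)}(48) − f^{(5)}(12)] = 1/30240 × (9.41901e-08 − 9.64506e-05) = -3.18639e-09.
Partial sum through k=3: 123.172.
k=4: B_{8}/(8)! × [f^{(7)}(48) − f^{(7)}(12)] = −1/1209600 × (1.22643e-09 − 2.00939e-05) = 1.66110e-11.

S_4 ≈ 123.172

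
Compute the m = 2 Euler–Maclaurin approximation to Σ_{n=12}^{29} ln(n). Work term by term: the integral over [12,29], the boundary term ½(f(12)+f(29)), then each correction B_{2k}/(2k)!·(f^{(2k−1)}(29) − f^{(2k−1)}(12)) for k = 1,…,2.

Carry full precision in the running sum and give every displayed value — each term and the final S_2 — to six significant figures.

S_2 ≈ 53.7547

∫_12^29 ln(x) dx evaluates to 50.8327.
Endpoint term: (f(12) + f(29))/2 = (2.48491 + 3.36730)/2 = 2.92610.
Running total after boundary: 53.7588.
Correction k=1: B_{2}/2! · (f^{(1)}(29) − f^{(1)}(12)) = 1/12 · (0.0344828 − 0.0833333) = -0.00407088.
Running total after k=1: 53.7547.
Correction k=2: B_{4}/4! · (f^{(3)}(29) − f^{(3)}(12)) = −1/720 · (8.20042e-05 − 0.00115741) = 1.49362e-06.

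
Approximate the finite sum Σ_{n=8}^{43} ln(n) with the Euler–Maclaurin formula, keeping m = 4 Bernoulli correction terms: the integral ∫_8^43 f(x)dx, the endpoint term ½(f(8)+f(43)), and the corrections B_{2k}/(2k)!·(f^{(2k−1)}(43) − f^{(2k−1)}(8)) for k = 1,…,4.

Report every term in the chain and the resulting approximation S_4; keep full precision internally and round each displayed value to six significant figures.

The integral term ∫_8^43 ln(x) dx = 110.096.
Endpoint term: (f(8) + f(43))/2 = (2.07944 + 3.76120)/2 = 2.92032.
Integral + boundary = 113.016.
Correction k=1: B_{2}/2! · (f^{(1)}(43) − f^{(1)}(8)) = 1/12 · (0.0232558 − 0.125000) = -0.00847868.
Running total after k=1: 113.008.
Correction k=2: B_{4}/4! · (f^{(3)}(43) − f^{(3)}(8)) = −1/720 · (2.51550e-05 − 0.00390625) = 5.39041e-06.
Running total after k=2: 113.008.
Correction k=3: B_{6}/6! · (f^{(5)}(43) − f^{(5)}(8)) = 1/30240 · (1.63256e-07 − 0.000732422) = -2.42149e-08.
Running total after k=3: 113.008.
Correction k=4: B_{8}/8! · (f^{(7)}(43) − f^{(7)}(8)) = −1/1209600 · (2.64883e-09 − 0.000343323) = 2.83829e-10.

S_4 ≈ 113.008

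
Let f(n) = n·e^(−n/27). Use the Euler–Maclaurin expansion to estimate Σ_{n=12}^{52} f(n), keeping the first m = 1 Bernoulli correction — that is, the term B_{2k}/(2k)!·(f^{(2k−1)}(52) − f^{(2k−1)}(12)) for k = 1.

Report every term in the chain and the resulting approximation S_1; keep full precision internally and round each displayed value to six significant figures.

The integral term ∫_12^52 x·e^(−x/27) dx = 364.298.
½[f(12) + f(52)] = ½[7.69416 + 7.57852] = 7.63634.
Running total after boundary: 371.934.
Correction k=1: B_{2}/2! · (f^{(1)}(52) − f^{(1)}(12)) = 1/12 · (-0.134945 − 0.356211) = -0.0409297.

S_1 ≈ 371.893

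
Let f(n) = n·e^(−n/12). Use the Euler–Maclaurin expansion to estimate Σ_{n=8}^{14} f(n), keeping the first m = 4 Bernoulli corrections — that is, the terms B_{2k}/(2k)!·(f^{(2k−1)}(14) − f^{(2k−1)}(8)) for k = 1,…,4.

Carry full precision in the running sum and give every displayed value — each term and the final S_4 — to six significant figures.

∫_8^14 x·e^(−x/12) dx evaluates to 26.0623.
½[f(8) + f(14)] = ½[4.10734 + 4.35965] = 4.23349.
Integral + boundary = 30.2958.
Order-1 term: 1/12 · (-0.0519005 − 0.171139) = -0.0185866.
After k=1: 30.2772.
Order-2 term: −1/720 · (0.00396462 − 0.00831926) = 6.04810e-06.
After k=2: 30.2772.
Order-3 term: 1/30240 · (5.75671e-05 − 0.000107292) = -1.64434e-09.
After k=3: 30.2772.
Order-4 term: −1/1209600 · (6.08348e-07 − 1.08897e-06) = 3.97338e-13.

S_4 ≈ 30.2772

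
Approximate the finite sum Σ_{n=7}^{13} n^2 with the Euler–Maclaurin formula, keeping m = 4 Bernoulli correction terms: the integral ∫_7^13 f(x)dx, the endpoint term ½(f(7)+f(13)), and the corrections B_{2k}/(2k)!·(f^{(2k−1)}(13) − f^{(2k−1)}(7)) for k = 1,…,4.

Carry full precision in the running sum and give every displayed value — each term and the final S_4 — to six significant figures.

The integral term ∫_7^13 x^2 dx = 618.000.
½[f(7) + f(13)] = ½[49.0000 + 169.000] = 109.000.
Integral + boundary = 727.000.
Order-1 term: 1/12 · (26.0000 − 14.0000) = 1.00000.
Running total after k=1: 728.000.
Order-2 term: −1/720 · (0.00000 − 0.00000) = 0.00000.
Running total after k=2: 728.000.
Order-3 term: 1/30240 · (0.00000 − 0.00000) = 0.00000.
Running total after k=3: 728.000.
Order-4 term: −1/1209600 · (0.00000 − 0.00000) = 0.00000.

S_4 ≈ 728.000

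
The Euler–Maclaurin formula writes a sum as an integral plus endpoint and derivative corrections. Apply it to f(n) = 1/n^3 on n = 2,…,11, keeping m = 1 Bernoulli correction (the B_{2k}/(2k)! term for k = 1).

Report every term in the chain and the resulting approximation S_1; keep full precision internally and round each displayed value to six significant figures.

S_1 ≈ 0.199351

The integral term ∫_2^11 1/x^3 dx = 0.120868.
½[f(2) + f(11)] = ½[0.125000 + 0.000751315] = 0.0628757.
Integral + boundary = 0.183743.
Order-1 term: 1/12 · (-0.000204904 − (-0.187500)) = 0.0156079.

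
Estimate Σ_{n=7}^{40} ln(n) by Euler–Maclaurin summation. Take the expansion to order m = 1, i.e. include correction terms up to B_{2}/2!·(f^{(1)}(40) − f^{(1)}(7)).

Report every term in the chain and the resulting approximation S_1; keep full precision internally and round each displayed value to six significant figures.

The integral term ∫_7^40 ln(x) dx = 100.934.
½[f(7) + f(40)] = ½[1.94591 + 3.68888] = 2.81739.
Integral + boundary = 103.751.
k=1: B_{2}/(2)! × [f^{(1)}(40) − f^{(1)}(7)] = 1/12 × (0.0250000 − 0.142857) = -0.00982143.

S_1 ≈ 103.741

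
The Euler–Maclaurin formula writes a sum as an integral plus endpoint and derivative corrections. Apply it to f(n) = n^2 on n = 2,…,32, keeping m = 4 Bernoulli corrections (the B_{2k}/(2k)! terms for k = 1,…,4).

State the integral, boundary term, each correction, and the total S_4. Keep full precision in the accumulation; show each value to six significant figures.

∫_2^32 x^2 dx evaluates to 10920.0.
Boundary: ½(f(2) + f(32)) = ½(4.00000 + 1024.00) = 514.000.
Integral + boundary = 11434.0.
Correction k=1: B_{2}/2! · (f^{(1)}(32) − f^{(1)}(2)) = 1/12 · (64.0000 − 4.00000) = 5.00000.
Partial sum through k=1: 11439.0.
Correction k=2: B_{4}/4! · (f^{(3)}(32) − f^{(3)}(2)) = −1/720 · (0.00000 − 0.00000) = 0.00000.
Partial sum through k=2: 11439.0.
Correction k=3: B_{6}/6! · (f^{(5)}(32) − f^{(5)}(2)) = 1/30240 · (0.00000 − 0.00000) = 0.00000.
Partial sum through k=3: 11439.0.
Correction k=4: B_{8}/8! · (f^{(7)}(32) − f^{(7)}(2)) = −1/1209600 · (0.00000 − 0.00000) = 0.00000.

S_4 ≈ 11439.0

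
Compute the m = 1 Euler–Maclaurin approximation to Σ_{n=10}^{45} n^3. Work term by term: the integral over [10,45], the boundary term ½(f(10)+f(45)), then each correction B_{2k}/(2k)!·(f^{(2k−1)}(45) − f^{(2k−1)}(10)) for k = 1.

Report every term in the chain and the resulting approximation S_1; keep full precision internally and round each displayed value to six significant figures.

S_1 ≈ 1.06920e+06

Integral: ∫_10^45 x^3 dx = 1.02266e+06.
½[f(10) + f(45)] = ½[1000.00 + 91125.0] = 46062.5.
Running total after boundary: 1.06872e+06.
Correction k=1: B_{2}/2! · (f^{(1)}(45) − f^{(1)}(10)) = 1/12 · (6075.00 − 300.000) = 481.250.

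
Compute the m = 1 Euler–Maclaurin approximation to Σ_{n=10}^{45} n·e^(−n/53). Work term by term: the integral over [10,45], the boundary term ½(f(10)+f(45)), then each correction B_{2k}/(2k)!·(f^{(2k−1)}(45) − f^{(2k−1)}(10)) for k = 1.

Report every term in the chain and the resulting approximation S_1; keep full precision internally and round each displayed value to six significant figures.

∫_10^45 x·e^(−x/53) dx evaluates to 542.777.
Boundary: ½(f(10) + f(45)) = ½(8.28052 + 19.2518) = 13.7662.
So far: 556.544.
Order-1 term: 1/12 · (0.0645764 − 0.671816) = -0.0506033.

S_1 ≈ 556.493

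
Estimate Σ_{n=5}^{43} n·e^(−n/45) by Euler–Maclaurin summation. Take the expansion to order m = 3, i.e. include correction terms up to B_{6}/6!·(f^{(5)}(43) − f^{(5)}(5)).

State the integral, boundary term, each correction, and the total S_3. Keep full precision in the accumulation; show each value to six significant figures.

∫_5^43 x·e^(−x/45) dx evaluates to 490.379.
Boundary: ½(f(5) + f(43)) = ½(4.47420 + 16.5377) = 10.5060.
Integral + boundary = 500.885.
Order-1 term: 1/12 · (0.0170933 − 0.795413) = -0.0648600.
Partial sum through k=1: 500.820.
Order-2 term: −1/720 · (0.000388291 − 0.00127659) = 1.23375e-06.
Partial sum through k=2: 500.820.
Order-3 term: 1/30240 · (3.79329e-07 − 1.06685e-06) = -2.27356e-11.

S_3 ≈ 500.820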